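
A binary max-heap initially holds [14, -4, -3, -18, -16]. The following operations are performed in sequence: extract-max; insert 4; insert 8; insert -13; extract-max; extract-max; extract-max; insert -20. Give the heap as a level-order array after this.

[-4, -16, -13, -18, -20]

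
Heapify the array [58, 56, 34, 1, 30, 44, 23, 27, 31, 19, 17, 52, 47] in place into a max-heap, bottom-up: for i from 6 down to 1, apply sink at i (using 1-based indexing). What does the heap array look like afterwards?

[58, 56, 52, 31, 30, 47, 23, 27, 1, 19, 17, 44, 34]

sift down from index 6:
  44 vs larger child 52 at index 12, swap → [58, 56, 34, 1, 30, 52, 23, 27, 31, 19, 17, 44, 47]
sift down from index 5: already satisfies heap property
sift down from index 4:
  1 vs larger child 31 at index 9, swap → [58, 56, 34, 31, 30, 52, 23, 27, 1, 19, 17, 44, 47]
sift down from index 3:
  34 vs larger child 52 at index 6, swap → [58, 56, 52, 31, 30, 34, 23, 27, 1, 19, 17, 44, 47]
  34 vs larger child 47 at index 13, swap → [58, 56, 52, 31, 30, 47, 23, 27, 1, 19, 17, 44, 34]
sift down from index 2: already satisfies heap property
sift down from index 1: already satisfies heap property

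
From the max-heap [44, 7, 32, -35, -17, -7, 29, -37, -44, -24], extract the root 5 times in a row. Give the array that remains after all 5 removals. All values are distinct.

extract-max #1 returns 44:
  remove root 44; move last element -24 to root → [-24, 7, 32, -35, -17, -7, 29, -37, -44]
  -24 vs larger child 32 at index 2, swap → [32, 7, -24, -35, -17, -7, 29, -37, -44]
  -24 vs larger child 29 at index 6, swap → [32, 7, 29, -35, -17, -7, -24, -37, -44]
extract-max #2 returns 32:
  remove root 32; move last element -44 to root → [-44, 7, 29, -35, -17, -7, -24, -37]
  -44 vs larger child 29 at index 2, swap → [29, 7, -44, -35, -17, -7, -24, -37]
  -44 vs larger child -7 at index 5, swap → [29, 7, -7, -35, -17, -44, -24, -37]
extract-max #3 returns 29:
  remove root 29; move last element -37 to root → [-37, 7, -7, -35, -17, -44, -24]
  -37 vs larger child 7 at index 1, swap → [7, -37, -7, -35, -17, -44, -24]
  -37 vs larger child -17 at index 4, swap → [7, -17, -7, -35, -37, -44, -24]
extract-max #4 returns 7:
  remove root 7; move last element -24 to root → [-24, -17, -7, -35, -37, -44]
  -24 vs larger child -7 at index 2, swap → [-7, -17, -24, -35, -37, -44]
extract-max #5 returns -7:
  remove root -7; move last element -44 to root → [-44, -17, -24, -35, -37]
  -44 vs larger child -17 at index 1, swap → [-17, -44, -24, -35, -37]
  -44 vs larger child -35 at index 3, swap → [-17, -35, -24, -44, -37]

[-17, -35, -24, -44, -37]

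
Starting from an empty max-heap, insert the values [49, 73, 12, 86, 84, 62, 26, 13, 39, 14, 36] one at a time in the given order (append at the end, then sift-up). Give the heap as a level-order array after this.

Insert 49:
  append 49 at index 0 → [49] (no swap needed)
Insert 73:
  append 73 at index 1 → [49, 73]
  73 > parent 49 at index 0, swap → [73, 49]
Insert 12:
  append 12 at index 2 → [73, 49, 12] (no swap needed)
Insert 86:
  append 86 at index 3 → [73, 49, 12, 86]
  86 > parent 49 at index 1, swap → [73, 86, 12, 49]
  86 > parent 73 at index 0, swap → [86, 73, 12, 49]
Insert 84:
  append 84 at index 4 → [86, 73, 12, 49, 84]
  84 > parent 73 at index 1, swap → [86, 84, 12, 49, 73]
Insert 62:
  append 62 at index 5 → [86, 84, 12, 49, 73, 62]
  62 > parent 12 at index 2, swap → [86, 84, 62, 49, 73, 12]
Insert 26:
  append 26 at index 6 → [86, 84, 62, 49, 73, 12, 26] (no swap needed)
Insert 13:
  append 13 at index 7 → [86, 84, 62, 49, 73, 12, 26, 13] (no swap needed)
Insert 39:
  append 39 at index 8 → [86, 84, 62, 49, 73, 12, 26, 13, 39] (no swap needed)
Insert 14:
  append 14 at index 9 → [86, 84, 62, 49, 73, 12, 26, 13, 39, 14] (no swap needed)
Insert 36:
  append 36 at index 10 → [86, 84, 62, 49, 73, 12, 26, 13, 39, 14, 36] (no swap needed)

[86, 84, 62, 49, 73, 12, 26, 13, 39, 14, 36]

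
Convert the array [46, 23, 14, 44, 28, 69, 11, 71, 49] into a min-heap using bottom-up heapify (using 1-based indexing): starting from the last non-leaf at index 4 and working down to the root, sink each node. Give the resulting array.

sift down from index 4: already satisfies heap property
sift down from index 3:
  14 vs smaller child 11 at index 7, swap → [46, 23, 11, 44, 28, 69, 14, 71, 49]
sift down from index 2: already satisfies heap property
sift down from index 1:
  46 vs smaller child 11 at index 3, swap → [11, 23, 46, 44, 28, 69, 14, 71, 49]
  46 vs smaller child 14 at index 7, swap → [11, 23, 14, 44, 28, 69, 46, 71, 49]

[11, 23, 14, 44, 28, 69, 46, 71, 49]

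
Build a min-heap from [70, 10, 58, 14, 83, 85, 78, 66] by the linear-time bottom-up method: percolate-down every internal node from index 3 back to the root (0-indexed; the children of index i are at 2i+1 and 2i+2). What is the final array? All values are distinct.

sift down from index 3: already satisfies heap property
sift down from index 2: already satisfies heap property
sift down from index 1: already satisfies heap property
sift down from index 0:
  70 vs smaller child 10 at index 1, swap → [10, 70, 58, 14, 83, 85, 78, 66]
  70 vs smaller child 14 at index 3, swap → [10, 14, 58, 70, 83, 85, 78, 66]
  70 vs only child 66 at index 7, swap → [10, 14, 58, 66, 83, 85, 78, 70]

[10, 14, 58, 66, 83, 85, 78, 70]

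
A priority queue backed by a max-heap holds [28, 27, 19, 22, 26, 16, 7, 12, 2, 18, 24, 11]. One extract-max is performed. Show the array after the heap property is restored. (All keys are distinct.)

[27, 26, 19, 22, 24, 16, 7, 12, 2, 18, 11]

remove root 28; move last element 11 to root → [11, 27, 19, 22, 26, 16, 7, 12, 2, 18, 24]
11 vs larger child 27 at index 1, swap → [27, 11, 19, 22, 26, 16, 7, 12, 2, 18, 24]
11 vs larger child 26 at index 4, swap → [27, 26, 19, 22, 11, 16, 7, 12, 2, 18, 24]
11 vs larger child 24 at index 10, swap → [27, 26, 19, 22, 24, 16, 7, 12, 2, 18, 11]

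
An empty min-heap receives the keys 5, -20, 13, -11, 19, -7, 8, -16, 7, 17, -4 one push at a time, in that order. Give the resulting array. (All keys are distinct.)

Insert 5:
  append 5 at index 0 → [5] (no swap needed)
Insert -20:
  append -20 at index 1 → [5, -20]
  -20 < parent 5 at index 0, swap → [-20, 5]
Insert 13:
  append 13 at index 2 → [-20, 5, 13] (no swap needed)
Insert -11:
  append -11 at index 3 → [-20, 5, 13, -11]
  -11 < parent 5 at index 1, swap → [-20, -11, 13, 5]
Insert 19:
  append 19 at index 4 → [-20, -11, 13, 5, 19] (no swap needed)
Insert -7:
  append -7 at index 5 → [-20, -11, 13, 5, 19, -7]
  -7 < parent 13 at index 2, swap → [-20, -11, -7, 5, 19, 13]
Insert 8:
  append 8 at index 6 → [-20, -11, -7, 5, 19, 13, 8] (no swap needed)
Insert -16:
  append -16 at index 7 → [-20, -11, -7, 5, 19, 13, 8, -16]
  -16 < parent 5 at index 3, swap → [-20, -11, -7, -16, 19, 13, 8, 5]
  -16 < parent -11 at index 1, swap → [-20, -16, -7, -11, 19, 13, 8, 5]
Insert 7:
  append 7 at index 8 → [-20, -16, -7, -11, 19, 13, 8, 5, 7] (no swap needed)
Insert 17:
  append 17 at index 9 → [-20, -16, -7, -11, 19, 13, 8, 5, 7, 17]
  17 < parent 19 at index 4, swap → [-20, -16, -7, -11, 17, 13, 8, 5, 7, 19]
Insert -4:
  append -4 at index 10 → [-20, -16, -7, -11, 17, 13, 8, 5, 7, 19, -4]
  -4 < parent 17 at index 4, swap → [-20, -16, -7, -11, -4, 13, 8, 5, 7, 19, 17]

[-20, -16, -7, -11, -4, 13, 8, 5, 7, 19, 17]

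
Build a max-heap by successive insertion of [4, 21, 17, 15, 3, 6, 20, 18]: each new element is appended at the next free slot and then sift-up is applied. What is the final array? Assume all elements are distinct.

[21, 18, 20, 15, 3, 6, 17, 4]

Insert 4:
  append 4 at index 0 → [4] (no swap needed)
Insert 21:
  append 21 at index 1 → [4, 21]
  21 > parent 4 at index 0, swap → [21, 4]
Insert 17:
  append 17 at index 2 → [21, 4, 17] (no swap needed)
Insert 15:
  append 15 at index 3 → [21, 4, 17, 15]
  15 > parent 4 at index 1, swap → [21, 15, 17, 4]
Insert 3:
  append 3 at index 4 → [21, 15, 17, 4, 3] (no swap needed)
Insert 6:
  append 6 at index 5 → [21, 15, 17, 4, 3, 6] (no swap needed)
Insert 20:
  append 20 at index 6 → [21, 15, 17, 4, 3, 6, 20]
  20 > parent 17 at index 2, swap → [21, 15, 20, 4, 3, 6, 17]
Insert 18:
  append 18 at index 7 → [21, 15, 20, 4, 3, 6, 17, 18]
  18 > parent 4 at index 3, swap → [21, 15, 20, 18, 3, 6, 17, 4]
  18 > parent 15 at index 1, swap → [21, 18, 20, 15, 3, 6, 17, 4]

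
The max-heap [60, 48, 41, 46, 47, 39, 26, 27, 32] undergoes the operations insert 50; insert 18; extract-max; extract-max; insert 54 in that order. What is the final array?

[54, 48, 41, 46, 47, 39, 26, 27, 32, 18]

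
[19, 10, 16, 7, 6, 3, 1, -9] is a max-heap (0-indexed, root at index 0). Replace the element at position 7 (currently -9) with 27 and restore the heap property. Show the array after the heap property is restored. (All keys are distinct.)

[27, 19, 16, 10, 6, 3, 1, 7]

set index 7 from -9 to 27 → [19, 10, 16, 7, 6, 3, 1, 27]
27 > parent 7 at index 3, swap → [19, 10, 16, 27, 6, 3, 1, 7]
27 > parent 10 at index 1, swap → [19, 27, 16, 10, 6, 3, 1, 7]
27 > parent 19 at index 0, swap → [27, 19, 16, 10, 6, 3, 1, 7]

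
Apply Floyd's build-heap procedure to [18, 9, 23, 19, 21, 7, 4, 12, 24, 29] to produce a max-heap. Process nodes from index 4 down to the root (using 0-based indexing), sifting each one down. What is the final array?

[29, 24, 23, 19, 21, 7, 4, 12, 18, 9]

sift down from index 4:
  21 vs only child 29 at index 9, swap → [18, 9, 23, 19, 29, 7, 4, 12, 24, 21]
sift down from index 3:
  19 vs larger child 24 at index 8, swap → [18, 9, 23, 24, 29, 7, 4, 12, 19, 21]
sift down from index 2: already satisfies heap property
sift down from index 1:
  9 vs larger child 29 at index 4, swap → [18, 29, 23, 24, 9, 7, 4, 12, 19, 21]
  9 vs only child 21 at index 9, swap → [18, 29, 23, 24, 21, 7, 4, 12, 19, 9]
sift down from index 0:
  18 vs larger child 29 at index 1, swap → [29, 18, 23, 24, 21, 7, 4, 12, 19, 9]
  18 vs larger child 24 at index 3, swap → [29, 24, 23, 18, 21, 7, 4, 12, 19, 9]
  18 vs larger child 19 at index 8, swap → [29, 24, 23, 19, 21, 7, 4, 12, 18, 9]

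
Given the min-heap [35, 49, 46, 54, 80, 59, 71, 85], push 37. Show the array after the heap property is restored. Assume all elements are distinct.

[35, 37, 46, 49, 80, 59, 71, 85, 54]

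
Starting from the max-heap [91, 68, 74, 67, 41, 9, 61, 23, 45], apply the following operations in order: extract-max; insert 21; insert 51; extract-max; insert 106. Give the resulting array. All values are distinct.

[106, 68, 61, 41, 67, 9, 45, 23, 21, 51]

extract-max → returns 91:
  remove root 91; move last element 45 to root → [45, 68, 74, 67, 41, 9, 61, 23]
  45 vs larger child 74 at index 2, swap → [74, 68, 45, 67, 41, 9, 61, 23]
  45 vs larger child 61 at index 6, swap → [74, 68, 61, 67, 41, 9, 45, 23]
insert 21:
  append 21 at index 8 → [74, 68, 61, 67, 41, 9, 45, 23, 21] (no swap needed)
insert 51:
  append 51 at index 9 → [74, 68, 61, 67, 41, 9, 45, 23, 21, 51]
  51 > parent 41 at index 4, swap → [74, 68, 61, 67, 51, 9, 45, 23, 21, 41]
extract-max → returns 74:
  remove root 74; move last element 41 to root → [41, 68, 61, 67, 51, 9, 45, 23, 21]
  41 vs larger child 68 at index 1, swap → [68, 41, 61, 67, 51, 9, 45, 23, 21]
  41 vs larger child 67 at index 3, swap → [68, 67, 61, 41, 51, 9, 45, 23, 21]
insert 106:
  append 106 at index 9 → [68, 67, 61, 41, 51, 9, 45, 23, 21, 106]
  106 > parent 51 at index 4, swap → [68, 67, 61, 41, 106, 9, 45, 23, 21, 51]
  106 > parent 67 at index 1, swap → [68, 106, 61, 41, 67, 9, 45, 23, 21, 51]
  106 > parent 68 at index 0, swap → [106, 68, 61, 41, 67, 9, 45, 23, 21, 51]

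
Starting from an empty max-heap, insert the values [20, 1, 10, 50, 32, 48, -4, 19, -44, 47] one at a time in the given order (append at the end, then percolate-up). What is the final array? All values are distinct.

[50, 47, 48, 19, 32, 10, -4, 1, -44, 20]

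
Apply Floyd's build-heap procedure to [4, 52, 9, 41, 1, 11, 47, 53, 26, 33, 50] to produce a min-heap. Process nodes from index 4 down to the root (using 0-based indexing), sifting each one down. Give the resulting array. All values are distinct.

sift down from index 4: already satisfies heap property
sift down from index 3:
  41 vs smaller child 26 at index 8, swap → [4, 52, 9, 26, 1, 11, 47, 53, 41, 33, 50]
sift down from index 2: already satisfies heap property
sift down from index 1:
  52 vs smaller child 1 at index 4, swap → [4, 1, 9, 26, 52, 11, 47, 53, 41, 33, 50]
  52 vs smaller child 33 at index 9, swap → [4, 1, 9, 26, 33, 11, 47, 53, 41, 52, 50]
sift down from index 0:
  4 vs smaller child 1 at index 1, swap → [1, 4, 9, 26, 33, 11, 47, 53, 41, 52, 50]

[1, 4, 9, 26, 33, 11, 47, 53, 41, 52, 50]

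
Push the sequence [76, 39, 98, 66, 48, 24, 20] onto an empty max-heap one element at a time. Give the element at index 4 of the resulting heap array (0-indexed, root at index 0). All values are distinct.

48

Insert 76:
  append 76 at index 0 → [76] (no swap needed)
Insert 39:
  append 39 at index 1 → [76, 39] (no swap needed)
Insert 98:
  append 98 at index 2 → [76, 39, 98]
  98 > parent 76 at index 0, swap → [98, 39, 76]
Insert 66:
  append 66 at index 3 → [98, 39, 76, 66]
  66 > parent 39 at index 1, swap → [98, 66, 76, 39]
Insert 48:
  append 48 at index 4 → [98, 66, 76, 39, 48] (no swap needed)
Insert 24:
  append 24 at index 5 → [98, 66, 76, 39, 48, 24] (no swap needed)
Insert 20:
  append 20 at index 6 → [98, 66, 76, 39, 48, 24, 20] (no swap needed)
resulting array: [98, 66, 76, 39, 48, 24, 20]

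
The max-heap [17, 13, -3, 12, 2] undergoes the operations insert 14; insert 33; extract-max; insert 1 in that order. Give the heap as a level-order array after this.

[17, 13, 14, 12, 2, -3, 1]

insert 14:
  append 14 at index 5 → [17, 13, -3, 12, 2, 14]
  14 > parent -3 at index 2, swap → [17, 13, 14, 12, 2, -3]
insert 33:
  append 33 at index 6 → [17, 13, 14, 12, 2, -3, 33]
  33 > parent 14 at index 2, swap → [17, 13, 33, 12, 2, -3, 14]
  33 > parent 17 at index 0, swap → [33, 13, 17, 12, 2, -3, 14]
extract-max → returns 33:
  remove root 33; move last element 14 to root → [14, 13, 17, 12, 2, -3]
  14 vs larger child 17 at index 2, swap → [17, 13, 14, 12, 2, -3]
insert 1:
  append 1 at index 6 → [17, 13, 14, 12, 2, -3, 1] (no swap needed)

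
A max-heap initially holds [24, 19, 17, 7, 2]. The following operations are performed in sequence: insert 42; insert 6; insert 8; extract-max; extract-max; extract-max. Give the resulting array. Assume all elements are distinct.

[17, 8, 7, 6, 2]

insert 42:
  append 42 at index 5 → [24, 19, 17, 7, 2, 42]
  42 > parent 17 at index 2, swap → [24, 19, 42, 7, 2, 17]
  42 > parent 24 at index 0, swap → [42, 19, 24, 7, 2, 17]
insert 6:
  append 6 at index 6 → [42, 19, 24, 7, 2, 17, 6] (no swap needed)
insert 8:
  append 8 at index 7 → [42, 19, 24, 7, 2, 17, 6, 8]
  8 > parent 7 at index 3, swap → [42, 19, 24, 8, 2, 17, 6, 7]
extract-max → returns 42:
  remove root 42; move last element 7 to root → [7, 19, 24, 8, 2, 17, 6]
  7 vs larger child 24 at index 2, swap → [24, 19, 7, 8, 2, 17, 6]
  7 vs larger child 17 at index 5, swap → [24, 19, 17, 8, 2, 7, 6]
extract-max → returns 24:
  remove root 24; move last element 6 to root → [6, 19, 17, 8, 2, 7]
  6 vs larger child 19 at index 1, swap → [19, 6, 17, 8, 2, 7]
  6 vs larger child 8 at index 3, swap → [19, 8, 17, 6, 2, 7]
extract-max → returns 19:
  remove root 19; move last element 7 to root → [7, 8, 17, 6, 2]
  7 vs larger child 17 at index 2, swap → [17, 8, 7, 6, 2]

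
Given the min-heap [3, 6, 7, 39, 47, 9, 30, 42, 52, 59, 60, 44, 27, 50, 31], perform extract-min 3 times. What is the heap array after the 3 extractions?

extract-min #1 returns 3:
  remove root 3; move last element 31 to root → [31, 6, 7, 39, 47, 9, 30, 42, 52, 59, 60, 44, 27, 50]
  31 vs smaller child 6 at index 1, swap → [6, 31, 7, 39, 47, 9, 30, 42, 52, 59, 60, 44, 27, 50]
extract-min #2 returns 6:
  remove root 6; move last element 50 to root → [50, 31, 7, 39, 47, 9, 30, 42, 52, 59, 60, 44, 27]
  50 vs smaller child 7 at index 2, swap → [7, 31, 50, 39, 47, 9, 30, 42, 52, 59, 60, 44, 27]
  50 vs smaller child 9 at index 5, swap → [7, 31, 9, 39, 47, 50, 30, 42, 52, 59, 60, 44, 27]
  50 vs smaller child 27 at index 12, swap → [7, 31, 9, 39, 47, 27, 30, 42, 52, 59, 60, 44, 50]
extract-min #3 returns 7:
  remove root 7; move last element 50 to root → [50, 31, 9, 39, 47, 27, 30, 42, 52, 59, 60, 44]
  50 vs smaller child 9 at index 2, swap → [9, 31, 50, 39, 47, 27, 30, 42, 52, 59, 60, 44]
  50 vs smaller child 27 at index 5, swap → [9, 31, 27, 39, 47, 50, 30, 42, 52, 59, 60, 44]
  50 vs only child 44 at index 11, swap → [9, 31, 27, 39, 47, 44, 30, 42, 52, 59, 60, 50]

[9, 31, 27, 39, 47, 44, 30, 42, 52, 59, 60, 50]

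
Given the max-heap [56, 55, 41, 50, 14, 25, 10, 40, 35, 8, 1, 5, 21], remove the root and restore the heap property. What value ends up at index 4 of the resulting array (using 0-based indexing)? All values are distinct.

14

remove root 56; move last element 21 to root → [21, 55, 41, 50, 14, 25, 10, 40, 35, 8, 1, 5]
21 vs larger child 55 at index 1, swap → [55, 21, 41, 50, 14, 25, 10, 40, 35, 8, 1, 5]
21 vs larger child 50 at index 3, swap → [55, 50, 41, 21, 14, 25, 10, 40, 35, 8, 1, 5]
21 vs larger child 40 at index 7, swap → [55, 50, 41, 40, 14, 25, 10, 21, 35, 8, 1, 5]
resulting array: [55, 50, 41, 40, 14, 25, 10, 21, 35, 8, 1, 5]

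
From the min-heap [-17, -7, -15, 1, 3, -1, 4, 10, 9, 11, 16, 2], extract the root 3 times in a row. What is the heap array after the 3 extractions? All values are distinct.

extract-min #1 returns -17:
  remove root -17; move last element 2 to root → [2, -7, -15, 1, 3, -1, 4, 10, 9, 11, 16]
  2 vs smaller child -15 at index 2, swap → [-15, -7, 2, 1, 3, -1, 4, 10, 9, 11, 16]
  2 vs smaller child -1 at index 5, swap → [-15, -7, -1, 1, 3, 2, 4, 10, 9, 11, 16]
extract-min #2 returns -15:
  remove root -15; move last element 16 to root → [16, -7, -1, 1, 3, 2, 4, 10, 9, 11]
  16 vs smaller child -7 at index 1, swap → [-7, 16, -1, 1, 3, 2, 4, 10, 9, 11]
  16 vs smaller child 1 at index 3, swap → [-7, 1, -1, 16, 3, 2, 4, 10, 9, 11]
  16 vs smaller child 9 at index 8, swap → [-7, 1, -1, 9, 3, 2, 4, 10, 16, 11]
extract-min #3 returns -7:
  remove root -7; move last element 11 to root → [11, 1, -1, 9, 3, 2, 4, 10, 16]
  11 vs smaller child -1 at index 2, swap → [-1, 1, 11, 9, 3, 2, 4, 10, 16]
  11 vs smaller child 2 at index 5, swap → [-1, 1, 2, 9, 3, 11, 4, 10, 16]

[-1, 1, 2, 9, 3, 11, 4, 10, 16]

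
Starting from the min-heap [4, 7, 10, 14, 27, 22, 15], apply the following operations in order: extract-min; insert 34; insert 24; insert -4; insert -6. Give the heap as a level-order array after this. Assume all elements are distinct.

[-6, -4, 10, 14, 7, 22, 34, 24, 15, 27]

extract-min → returns 4:
  remove root 4; move last element 15 to root → [15, 7, 10, 14, 27, 22]
  15 vs smaller child 7 at index 1, swap → [7, 15, 10, 14, 27, 22]
  15 vs smaller child 14 at index 3, swap → [7, 14, 10, 15, 27, 22]
insert 34:
  append 34 at index 6 → [7, 14, 10, 15, 27, 22, 34] (no swap needed)
insert 24:
  append 24 at index 7 → [7, 14, 10, 15, 27, 22, 34, 24] (no swap needed)
insert -4:
  append -4 at index 8 → [7, 14, 10, 15, 27, 22, 34, 24, -4]
  -4 < parent 15 at index 3, swap → [7, 14, 10, -4, 27, 22, 34, 24, 15]
  -4 < parent 14 at index 1, swap → [7, -4, 10, 14, 27, 22, 34, 24, 15]
  -4 < parent 7 at index 0, swap → [-4, 7, 10, 14, 27, 22, 34, 24, 15]
insert -6:
  append -6 at index 9 → [-4, 7, 10, 14, 27, 22, 34, 24, 15, -6]
  -6 < parent 27 at index 4, swap → [-4, 7, 10, 14, -6, 22, 34, 24, 15, 27]
  -6 < parent 7 at index 1, swap → [-4, -6, 10, 14, 7, 22, 34, 24, 15, 27]
  -6 < parent -4 at index 0, swap → [-6, -4, 10, 14, 7, 22, 34, 24, 15, 27]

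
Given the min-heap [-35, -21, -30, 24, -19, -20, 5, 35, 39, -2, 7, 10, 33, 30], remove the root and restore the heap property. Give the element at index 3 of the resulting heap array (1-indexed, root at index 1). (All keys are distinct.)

remove root -35; move last element 30 to root → [30, -21, -30, 24, -19, -20, 5, 35, 39, -2, 7, 10, 33]
30 vs smaller child -30 at index 3, swap → [-30, -21, 30, 24, -19, -20, 5, 35, 39, -2, 7, 10, 33]
30 vs smaller child -20 at index 6, swap → [-30, -21, -20, 24, -19, 30, 5, 35, 39, -2, 7, 10, 33]
30 vs smaller child 10 at index 12, swap → [-30, -21, -20, 24, -19, 10, 5, 35, 39, -2, 7, 30, 33]
resulting array: [-30, -21, -20, 24, -19, 10, 5, 35, 39, -2, 7, 30, 33]

-20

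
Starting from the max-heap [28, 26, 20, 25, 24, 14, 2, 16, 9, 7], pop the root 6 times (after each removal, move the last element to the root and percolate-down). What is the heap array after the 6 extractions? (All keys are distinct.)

extract-max #1 returns 28:
  remove root 28; move last element 7 to root → [7, 26, 20, 25, 24, 14, 2, 16, 9]
  7 vs larger child 26 at index 1, swap → [26, 7, 20, 25, 24, 14, 2, 16, 9]
  7 vs larger child 25 at index 3, swap → [26, 25, 20, 7, 24, 14, 2, 16, 9]
  7 vs larger child 16 at index 7, swap → [26, 25, 20, 16, 24, 14, 2, 7, 9]
extract-max #2 returns 26:
  remove root 26; move last element 9 to root → [9, 25, 20, 16, 24, 14, 2, 7]
  9 vs larger child 25 at index 1, swap → [25, 9, 20, 16, 24, 14, 2, 7]
  9 vs larger child 24 at index 4, swap → [25, 24, 20, 16, 9, 14, 2, 7]
extract-max #3 returns 25:
  remove root 25; move last element 7 to root → [7, 24, 20, 16, 9, 14, 2]
  7 vs larger child 24 at index 1, swap → [24, 7, 20, 16, 9, 14, 2]
  7 vs larger child 16 at index 3, swap → [24, 16, 20, 7, 9, 14, 2]
extract-max #4 returns 24:
  remove root 24; move last element 2 to root → [2, 16, 20, 7, 9, 14]
  2 vs larger child 20 at index 2, swap → [20, 16, 2, 7, 9, 14]
  2 vs only child 14 at index 5, swap → [20, 16, 14, 7, 9, 2]
extract-max #5 returns 20:
  remove root 20; move last element 2 to root → [2, 16, 14, 7, 9]
  2 vs larger child 16 at index 1, swap → [16, 2, 14, 7, 9]
  2 vs larger child 9 at index 4, swap → [16, 9, 14, 7, 2]
extract-max #6 returns 16:
  remove root 16; move last element 2 to root → [2, 9, 14, 7]
  2 vs larger child 14 at index 2, swap → [14, 9, 2, 7]

[14, 9, 2, 7]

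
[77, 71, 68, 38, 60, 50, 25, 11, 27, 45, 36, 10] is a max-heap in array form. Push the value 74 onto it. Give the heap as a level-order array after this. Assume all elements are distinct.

append 74 at index 12 → [77, 71, 68, 38, 60, 50, 25, 11, 27, 45, 36, 10, 74]
74 > parent 50 at index 5, swap → [77, 71, 68, 38, 60, 74, 25, 11, 27, 45, 36, 10, 50]
74 > parent 68 at index 2, swap → [77, 71, 74, 38, 60, 68, 25, 11, 27, 45, 36, 10, 50]

[77, 71, 74, 38, 60, 68, 25, 11, 27, 45, 36, 10, 50]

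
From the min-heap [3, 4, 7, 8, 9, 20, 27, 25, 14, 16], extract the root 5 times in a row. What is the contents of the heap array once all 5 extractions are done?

[14, 20, 16, 27, 25]

extract-min #1 returns 3:
  remove root 3; move last element 16 to root → [16, 4, 7, 8, 9, 20, 27, 25, 14]
  16 vs smaller child 4 at index 1, swap → [4, 16, 7, 8, 9, 20, 27, 25, 14]
  16 vs smaller child 8 at index 3, swap → [4, 8, 7, 16, 9, 20, 27, 25, 14]
  16 vs smaller child 14 at index 8, swap → [4, 8, 7, 14, 9, 20, 27, 25, 16]
extract-min #2 returns 4:
  remove root 4; move last element 16 to root → [16, 8, 7, 14, 9, 20, 27, 25]
  16 vs smaller child 7 at index 2, swap → [7, 8, 16, 14, 9, 20, 27, 25]
extract-min #3 returns 7:
  remove root 7; move last element 25 to root → [25, 8, 16, 14, 9, 20, 27]
  25 vs smaller child 8 at index 1, swap → [8, 25, 16, 14, 9, 20, 27]
  25 vs smaller child 9 at index 4, swap → [8, 9, 16, 14, 25, 20, 27]
extract-min #4 returns 8:
  remove root 8; move last element 27 to root → [27, 9, 16, 14, 25, 20]
  27 vs smaller child 9 at index 1, swap → [9, 27, 16, 14, 25, 20]
  27 vs smaller child 14 at index 3, swap → [9, 14, 16, 27, 25, 20]
extract-min #5 returns 9:
  remove root 9; move last element 20 to root → [20, 14, 16, 27, 25]
  20 vs smaller child 14 at index 1, swap → [14, 20, 16, 27, 25]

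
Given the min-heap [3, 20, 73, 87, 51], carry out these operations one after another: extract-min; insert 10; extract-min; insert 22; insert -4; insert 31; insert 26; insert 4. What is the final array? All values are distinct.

[-4, 4, 20, 22, 51, 73, 31, 87, 26]

extract-min → returns 3:
  remove root 3; move last element 51 to root → [51, 20, 73, 87]
  51 vs smaller child 20 at index 1, swap → [20, 51, 73, 87]
insert 10:
  append 10 at index 4 → [20, 51, 73, 87, 10]
  10 < parent 51 at index 1, swap → [20, 10, 73, 87, 51]
  10 < parent 20 at index 0, swap → [10, 20, 73, 87, 51]
extract-min → returns 10:
  remove root 10; move last element 51 to root → [51, 20, 73, 87]
  51 vs smaller child 20 at index 1, swap → [20, 51, 73, 87]
insert 22:
  append 22 at index 4 → [20, 51, 73, 87, 22]
  22 < parent 51 at index 1, swap → [20, 22, 73, 87, 51]
insert -4:
  append -4 at index 5 → [20, 22, 73, 87, 51, -4]
  -4 < parent 73 at index 2, swap → [20, 22, -4, 87, 51, 73]
  -4 < parent 20 at index 0, swap → [-4, 22, 20, 87, 51, 73]
insert 31:
  append 31 at index 6 → [-4, 22, 20, 87, 51, 73, 31] (no swap needed)
insert 26:
  append 26 at index 7 → [-4, 22, 20, 87, 51, 73, 31, 26]
  26 < parent 87 at index 3, swap → [-4, 22, 20, 26, 51, 73, 31, 87]
insert 4:
  append 4 at index 8 → [-4, 22, 20, 26, 51, 73, 31, 87, 4]
  4 < parent 26 at index 3, swap → [-4, 22, 20, 4, 51, 73, 31, 87, 26]
  4 < parent 22 at index 1, swap → [-4, 4, 20, 22, 51, 73, 31, 87, 26]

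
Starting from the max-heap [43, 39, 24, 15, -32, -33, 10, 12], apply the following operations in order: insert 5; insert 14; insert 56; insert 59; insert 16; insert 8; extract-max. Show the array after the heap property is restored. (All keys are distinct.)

insert 5:
  append 5 at index 8 → [43, 39, 24, 15, -32, -33, 10, 12, 5] (no swap needed)
insert 14:
  append 14 at index 9 → [43, 39, 24, 15, -32, -33, 10, 12, 5, 14]
  14 > parent -32 at index 4, swap → [43, 39, 24, 15, 14, -33, 10, 12, 5, -32]
insert 56:
  append 56 at index 10 → [43, 39, 24, 15, 14, -33, 10, 12, 5, -32, 56]
  56 > parent 14 at index 4, swap → [43, 39, 24, 15, 56, -33, 10, 12, 5, -32, 14]
  56 > parent 39 at index 1, swap → [43, 56, 24, 15, 39, -33, 10, 12, 5, -32, 14]
  56 > parent 43 at index 0, swap → [56, 43, 24, 15, 39, -33, 10, 12, 5, -32, 14]
insert 59:
  append 59 at index 11 → [56, 43, 24, 15, 39, -33, 10, 12, 5, -32, 14, 59]
  59 > parent -33 at index 5, swap → [56, 43, 24, 15, 39, 59, 10, 12, 5, -32, 14, -33]
  59 > parent 24 at index 2, swap → [56, 43, 59, 15, 39, 24, 10, 12, 5, -32, 14, -33]
  59 > parent 56 at index 0, swap → [59, 43, 56, 15, 39, 24, 10, 12, 5, -32, 14, -33]
insert 16:
  append 16 at index 12 → [59, 43, 56, 15, 39, 24, 10, 12, 5, -32, 14, -33, 16] (no swap needed)
insert 8:
  append 8 at index 13 → [59, 43, 56, 15, 39, 24, 10, 12, 5, -32, 14, -33, 16, 8] (no swap needed)
extract-max → returns 59:
  remove root 59; move last element 8 to root → [8, 43, 56, 15, 39, 24, 10, 12, 5, -32, 14, -33, 16]
  8 vs larger child 56 at index 2, swap → [56, 43, 8, 15, 39, 24, 10, 12, 5, -32, 14, -33, 16]
  8 vs larger child 24 at index 5, swap → [56, 43, 24, 15, 39, 8, 10, 12, 5, -32, 14, -33, 16]
  8 vs larger child 16 at index 12, swap → [56, 43, 24, 15, 39, 16, 10, 12, 5, -32, 14, -33, 8]

[56, 43, 24, 15, 39, 16, 10, 12, 5, -32, 14, -33, 8]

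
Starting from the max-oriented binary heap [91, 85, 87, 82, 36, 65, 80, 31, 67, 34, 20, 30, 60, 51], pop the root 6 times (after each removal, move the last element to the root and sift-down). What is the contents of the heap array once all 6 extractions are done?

extract-max #1 returns 91:
  remove root 91; move last element 51 to root → [51, 85, 87, 82, 36, 65, 80, 31, 67, 34, 20, 30, 60]
  51 vs larger child 87 at index 2, swap → [87, 85, 51, 82, 36, 65, 80, 31, 67, 34, 20, 30, 60]
  51 vs larger child 80 at index 6, swap → [87, 85, 80, 82, 36, 65, 51, 31, 67, 34, 20, 30, 60]
extract-max #2 returns 87:
  remove root 87; move last element 60 to root → [60, 85, 80, 82, 36, 65, 51, 31, 67, 34, 20, 30]
  60 vs larger child 85 at index 1, swap → [85, 60, 80, 82, 36, 65, 51, 31, 67, 34, 20, 30]
  60 vs larger child 82 at index 3, swap → [85, 82, 80, 60, 36, 65, 51, 31, 67, 34, 20, 30]
  60 vs larger child 67 at index 8, swap → [85, 82, 80, 67, 36, 65, 51, 31, 60, 34, 20, 30]
extract-max #3 returns 85:
  remove root 85; move last element 30 to root → [30, 82, 80, 67, 36, 65, 51, 31, 60, 34, 20]
  30 vs larger child 82 at index 1, swap → [82, 30, 80, 67, 36, 65, 51, 31, 60, 34, 20]
  30 vs larger child 67 at index 3, swap → [82, 67, 80, 30, 36, 65, 51, 31, 60, 34, 20]
  30 vs larger child 60 at index 8, swap → [82, 67, 80, 60, 36, 65, 51, 31, 30, 34, 20]
extract-max #4 returns 82:
  remove root 82; move last element 20 to root → [20, 67, 80, 60, 36, 65, 51, 31, 30, 34]
  20 vs larger child 80 at index 2, swap → [80, 67, 20, 60, 36, 65, 51, 31, 30, 34]
  20 vs larger child 65 at index 5, swap → [80, 67, 65, 60, 36, 20, 51, 31, 30, 34]
extract-max #5 returns 80:
  remove root 80; move last element 34 to root → [34, 67, 65, 60, 36, 20, 51, 31, 30]
  34 vs larger child 67 at index 1, swap → [67, 34, 65, 60, 36, 20, 51, 31, 30]
  34 vs larger child 60 at index 3, swap → [67, 60, 65, 34, 36, 20, 51, 31, 30]
extract-max #6 returns 67:
  remove root 67; move last element 30 to root → [30, 60, 65, 34, 36, 20, 51, 31]
  30 vs larger child 65 at index 2, swap → [65, 60, 30, 34, 36, 20, 51, 31]
  30 vs larger child 51 at index 6, swap → [65, 60, 51, 34, 36, 20, 30, 31]

[65, 60, 51, 34, 36, 20, 30, 31]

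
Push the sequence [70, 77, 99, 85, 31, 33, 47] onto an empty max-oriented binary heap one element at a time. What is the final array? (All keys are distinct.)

Insert 70:
  append 70 at index 0 → [70] (no swap needed)
Insert 77:
  append 77 at index 1 → [70, 77]
  77 > parent 70 at index 0, swap → [77, 70]
Insert 99:
  append 99 at index 2 → [77, 70, 99]
  99 > parent 77 at index 0, swap → [99, 70, 77]
Insert 85:
  append 85 at index 3 → [99, 70, 77, 85]
  85 > parent 70 at index 1, swap → [99, 85, 77, 70]
Insert 31:
  append 31 at index 4 → [99, 85, 77, 70, 31] (no swap needed)
Insert 33:
  append 33 at index 5 → [99, 85, 77, 70, 31, 33] (no swap needed)
Insert 47:
  append 47 at index 6 → [99, 85, 77, 70, 31, 33, 47] (no swap needed)

[99, 85, 77, 70, 31, 33, 47]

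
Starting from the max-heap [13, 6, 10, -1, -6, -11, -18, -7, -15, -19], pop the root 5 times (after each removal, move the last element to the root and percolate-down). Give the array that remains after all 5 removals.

extract-max #1 returns 13:
  remove root 13; move last element -19 to root → [-19, 6, 10, -1, -6, -11, -18, -7, -15]
  -19 vs larger child 10 at index 2, swap → [10, 6, -19, -1, -6, -11, -18, -7, -15]
  -19 vs larger child -11 at index 5, swap → [10, 6, -11, -1, -6, -19, -18, -7, -15]
extract-max #2 returns 10:
  remove root 10; move last element -15 to root → [-15, 6, -11, -1, -6, -19, -18, -7]
  -15 vs larger child 6 at index 1, swap → [6, -15, -11, -1, -6, -19, -18, -7]
  -15 vs larger child -1 at index 3, swap → [6, -1, -11, -15, -6, -19, -18, -7]
  -15 vs only child -7 at index 7, swap → [6, -1, -11, -7, -6, -19, -18, -15]
extract-max #3 returns 6:
  remove root 6; move last element -15 to root → [-15, -1, -11, -7, -6, -19, -18]
  -15 vs larger child -1 at index 1, swap → [-1, -15, -11, -7, -6, -19, -18]
  -15 vs larger child -6 at index 4, swap → [-1, -6, -11, -7, -15, -19, -18]
extract-max #4 returns -1:
  remove root -1; move last element -18 to root → [-18, -6, -11, -7, -15, -19]
  -18 vs larger child -6 at index 1, swap → [-6, -18, -11, -7, -15, -19]
  -18 vs larger child -7 at index 3, swap → [-6, -7, -11, -18, -15, -19]
extract-max #5 returns -6:
  remove root -6; move last element -19 to root → [-19, -7, -11, -18, -15]
  -19 vs larger child -7 at index 1, swap → [-7, -19, -11, -18, -15]
  -19 vs larger child -15 at index 4, swap → [-7, -15, -11, -18, -19]

[-7, -15, -11, -18, -19]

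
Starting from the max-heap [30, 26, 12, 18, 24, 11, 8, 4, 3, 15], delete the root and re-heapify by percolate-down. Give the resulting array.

[26, 24, 12, 18, 15, 11, 8, 4, 3]

remove root 30; move last element 15 to root → [15, 26, 12, 18, 24, 11, 8, 4, 3]
15 vs larger child 26 at index 1, swap → [26, 15, 12, 18, 24, 11, 8, 4, 3]
15 vs larger child 24 at index 4, swap → [26, 24, 12, 18, 15, 11, 8, 4, 3]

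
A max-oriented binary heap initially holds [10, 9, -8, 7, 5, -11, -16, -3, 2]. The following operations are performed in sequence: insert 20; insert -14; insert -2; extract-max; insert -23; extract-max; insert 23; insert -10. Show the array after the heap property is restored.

[23, 7, 9, 2, 5, -2, -16, -3, -23, -11, -14, -8, -10]

insert 20:
  append 20 at index 9 → [10, 9, -8, 7, 5, -11, -16, -3, 2, 20]
  20 > parent 5 at index 4, swap → [10, 9, -8, 7, 20, -11, -16, -3, 2, 5]
  20 > parent 9 at index 1, swap → [10, 20, -8, 7, 9, -11, -16, -3, 2, 5]
  20 > parent 10 at index 0, swap → [20, 10, -8, 7, 9, -11, -16, -3, 2, 5]
insert -14:
  append -14 at index 10 → [20, 10, -8, 7, 9, -11, -16, -3, 2, 5, -14] (no swap needed)
insert -2:
  append -2 at index 11 → [20, 10, -8, 7, 9, -11, -16, -3, 2, 5, -14, -2]
  -2 > parent -11 at index 5, swap → [20, 10, -8, 7, 9, -2, -16, -3, 2, 5, -14, -11]
  -2 > parent -8 at index 2, swap → [20, 10, -2, 7, 9, -8, -16, -3, 2, 5, -14, -11]
extract-max → returns 20:
  remove root 20; move last element -11 to root → [-11, 10, -2, 7, 9, -8, -16, -3, 2, 5, -14]
  -11 vs larger child 10 at index 1, swap → [10, -11, -2, 7, 9, -8, -16, -3, 2, 5, -14]
  -11 vs larger child 9 at index 4, swap → [10, 9, -2, 7, -11, -8, -16, -3, 2, 5, -14]
  -11 vs larger child 5 at index 9, swap → [10, 9, -2, 7, 5, -8, -16, -3, 2, -11, -14]
insert -23:
  append -23 at index 11 → [10, 9, -2, 7, 5, -8, -16, -3, 2, -11, -14, -23] (no swap needed)
extract-max → returns 10:
  remove root 10; move last element -23 to root → [-23, 9, -2, 7, 5, -8, -16, -3, 2, -11, -14]
  -23 vs larger child 9 at index 1, swap → [9, -23, -2, 7, 5, -8, -16, -3, 2, -11, -14]
  -23 vs larger child 7 at index 3, swap → [9, 7, -2, -23, 5, -8, -16, -3, 2, -11, -14]
  -23 vs larger child 2 at index 8, swap → [9, 7, -2, 2, 5, -8, -16, -3, -23, -11, -14]
insert 23:
  append 23 at index 11 → [9, 7, -2, 2, 5, -8, -16, -3, -23, -11, -14, 23]
  23 > parent -8 at index 5, swap → [9, 7, -2, 2, 5, 23, -16, -3, -23, -11, -14, -8]
  23 > parent -2 at index 2, swap → [9, 7, 23, 2, 5, -2, -16, -3, -23, -11, -14, -8]
  23 > parent 9 at index 0, swap → [23, 7, 9, 2, 5, -2, -16, -3, -23, -11, -14, -8]
insert -10:
  append -10 at index 12 → [23, 7, 9, 2, 5, -2, -16, -3, -23, -11, -14, -8, -10] (no swap needed)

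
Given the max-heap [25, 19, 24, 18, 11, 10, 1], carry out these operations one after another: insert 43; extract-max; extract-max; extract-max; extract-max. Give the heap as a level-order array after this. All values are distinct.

[18, 11, 10, 1]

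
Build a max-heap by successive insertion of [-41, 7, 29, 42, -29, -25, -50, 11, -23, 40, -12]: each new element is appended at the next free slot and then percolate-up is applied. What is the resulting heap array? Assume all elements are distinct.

[42, 40, 7, 11, 29, -25, -50, -41, -23, -29, -12]

Insert -41:
  append -41 at index 0 → [-41] (no swap needed)
Insert 7:
  append 7 at index 1 → [-41, 7]
  7 > parent -41 at index 0, swap → [7, -41]
Insert 29:
  append 29 at index 2 → [7, -41, 29]
  29 > parent 7 at index 0, swap → [29, -41, 7]
Insert 42:
  append 42 at index 3 → [29, -41, 7, 42]
  42 > parent -41 at index 1, swap → [29, 42, 7, -41]
  42 > parent 29 at index 0, swap → [42, 29, 7, -41]
Insert -29:
  append -29 at index 4 → [42, 29, 7, -41, -29] (no swap needed)
Insert -25:
  append -25 at index 5 → [42, 29, 7, -41, -29, -25] (no swap needed)
Insert -50:
  append -50 at index 6 → [42, 29, 7, -41, -29, -25, -50] (no swap needed)
Insert 11:
  append 11 at index 7 → [42, 29, 7, -41, -29, -25, -50, 11]
  11 > parent -41 at index 3, swap → [42, 29, 7, 11, -29, -25, -50, -41]
Insert -23:
  append -23 at index 8 → [42, 29, 7, 11, -29, -25, -50, -41, -23] (no swap needed)
Insert 40:
  append 40 at index 9 → [42, 29, 7, 11, -29, -25, -50, -41, -23, 40]
  40 > parent -29 at index 4, swap → [42, 29, 7, 11, 40, -25, -50, -41, -23, -29]
  40 > parent 29 at index 1, swap → [42, 40, 7, 11, 29, -25, -50, -41, -23, -29]
Insert -12:
  append -12 at index 10 → [42, 40, 7, 11, 29, -25, -50, -41, -23, -29, -12] (no swap needed)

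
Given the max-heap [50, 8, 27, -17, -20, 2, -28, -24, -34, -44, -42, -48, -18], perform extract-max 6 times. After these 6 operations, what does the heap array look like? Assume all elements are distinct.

extract-max #1 returns 50:
  remove root 50; move last element -18 to root → [-18, 8, 27, -17, -20, 2, -28, -24, -34, -44, -42, -48]
  -18 vs larger child 27 at index 2, swap → [27, 8, -18, -17, -20, 2, -28, -24, -34, -44, -42, -48]
  -18 vs larger child 2 at index 5, swap → [27, 8, 2, -17, -20, -18, -28, -24, -34, -44, -42, -48]
extract-max #2 returns 27:
  remove root 27; move last element -48 to root → [-48, 8, 2, -17, -20, -18, -28, -24, -34, -44, -42]
  -48 vs larger child 8 at index 1, swap → [8, -48, 2, -17, -20, -18, -28, -24, -34, -44, -42]
  -48 vs larger child -17 at index 3, swap → [8, -17, 2, -48, -20, -18, -28, -24, -34, -44, -42]
  -48 vs larger child -24 at index 7, swap → [8, -17, 2, -24, -20, -18, -28, -48, -34, -44, -42]
extract-max #3 returns 8:
  remove root 8; move last element -42 to root → [-42, -17, 2, -24, -20, -18, -28, -48, -34, -44]
  -42 vs larger child 2 at index 2, swap → [2, -17, -42, -24, -20, -18, -28, -48, -34, -44]
  -42 vs larger child -18 at index 5, swap → [2, -17, -18, -24, -20, -42, -28, -48, -34, -44]
extract-max #4 returns 2:
  remove root 2; move last element -44 to root → [-44, -17, -18, -24, -20, -42, -28, -48, -34]
  -44 vs larger child -17 at index 1, swap → [-17, -44, -18, -24, -20, -42, -28, -48, -34]
  -44 vs larger child -20 at index 4, swap → [-17, -20, -18, -24, -44, -42, -28, -48, -34]
extract-max #5 returns -17:
  remove root -17; move last element -34 to root → [-34, -20, -18, -24, -44, -42, -28, -48]
  -34 vs larger child -18 at index 2, swap → [-18, -20, -34, -24, -44, -42, -28, -48]
  -34 vs larger child -28 at index 6, swap → [-18, -20, -28, -24, -44, -42, -34, -48]
extract-max #6 returns -18:
  remove root -18; move last element -48 to root → [-48, -20, -28, -24, -44, -42, -34]
  -48 vs larger child -20 at index 1, swap → [-20, -48, -28, -24, -44, -42, -34]
  -48 vs larger child -24 at index 3, swap → [-20, -24, -28, -48, -44, -42, -34]

[-20, -24, -28, -48, -44, -42, -34]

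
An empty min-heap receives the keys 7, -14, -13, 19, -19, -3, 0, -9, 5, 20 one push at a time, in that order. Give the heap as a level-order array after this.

Insert 7:
  append 7 at index 0 → [7] (no swap needed)
Insert -14:
  append -14 at index 1 → [7, -14]
  -14 < parent 7 at index 0, swap → [-14, 7]
Insert -13:
  append -13 at index 2 → [-14, 7, -13] (no swap needed)
Insert 19:
  append 19 at index 3 → [-14, 7, -13, 19] (no swap needed)
Insert -19:
  append -19 at index 4 → [-14, 7, -13, 19, -19]
  -19 < parent 7 at index 1, swap → [-14, -19, -13, 19, 7]
  -19 < parent -14 at index 0, swap → [-19, -14, -13, 19, 7]
Insert -3:
  append -3 at index 5 → [-19, -14, -13, 19, 7, -3] (no swap needed)
Insert 0:
  append 0 at index 6 → [-19, -14, -13, 19, 7, -3, 0] (no swap needed)
Insert -9:
  append -9 at index 7 → [-19, -14, -13, 19, 7, -3, 0, -9]
  -9 < parent 19 at index 3, swap → [-19, -14, -13, -9, 7, -3, 0, 19]
Insert 5:
  append 5 at index 8 → [-19, -14, -13, -9, 7, -3, 0, 19, 5] (no swap needed)
Insert 20:
  append 20 at index 9 → [-19, -14, -13, -9, 7, -3, 0, 19, 5, 20] (no swap needed)

[-19, -14, -13, -9, 7, -3, 0, 19, 5, 20]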